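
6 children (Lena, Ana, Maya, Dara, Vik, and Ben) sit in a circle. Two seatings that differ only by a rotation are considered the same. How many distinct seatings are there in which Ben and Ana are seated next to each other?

Treat {Ben, Ana} as one unit (2 internal orders) and seat the resulting 5 units around the table: (4)! circular arrangements.
So 2 × (4)! = 2 × 24 = 48.

48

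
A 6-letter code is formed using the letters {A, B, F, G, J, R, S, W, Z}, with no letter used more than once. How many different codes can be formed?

60480

This is a permutation of 6 out of 9: P(9,6) = 9!/3!.
9 × 8 × 7 × 6 × 5 × 4 = 60480.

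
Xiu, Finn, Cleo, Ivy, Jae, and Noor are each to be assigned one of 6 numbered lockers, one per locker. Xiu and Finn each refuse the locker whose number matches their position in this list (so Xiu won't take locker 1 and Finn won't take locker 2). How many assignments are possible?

Let Aᵢ (for i ∈ {1, 2}) be the placements that put person i in their forbidden locker. Any j of these fix j positions, leaving (6−j)! ways to fill the rest, and there are C(2,j) ways to pick which j.
By inclusion–exclusion, the number of valid placements is Σ_{j=0}^{2} (−1)^j C(2,j)·(6−j)!.
Computing: 720 − 240 + 24 = 504.

504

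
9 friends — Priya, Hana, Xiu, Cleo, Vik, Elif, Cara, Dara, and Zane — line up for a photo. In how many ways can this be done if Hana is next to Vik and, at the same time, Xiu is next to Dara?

Treat {Hana,Vik} as one block (2 orders) and {Xiu,Dara} as another (2 orders).
That leaves 7 units to arrange: 2 × 2 × 7! = 4 × 5040 = 20160.

20160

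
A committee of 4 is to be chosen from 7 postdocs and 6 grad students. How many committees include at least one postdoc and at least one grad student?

665

Unrestricted: C(13,4) = 715 ways to pick any 4 of the 13.
Selections missing a whole group: no postdocs → C(6,4) = 15; no grad students → C(7,4) = 35.
Both groups omitted at once is impossible, so 715 − 50 = 665.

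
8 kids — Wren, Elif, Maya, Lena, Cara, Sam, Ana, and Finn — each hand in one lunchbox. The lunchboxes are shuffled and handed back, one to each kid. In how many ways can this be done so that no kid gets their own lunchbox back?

This is the derangement count D_8: permutations of 8 items with no fixed point.
By inclusion–exclusion this is Σ_{j=0}^{8} (−1)^j C(8,j)·(8−j)!.
Computing: 40320 − 40320 + 20160 − 6720 + 1680 − 336 + 56 − 8 + 1 = 14833.

14833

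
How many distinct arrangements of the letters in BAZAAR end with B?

20

Fix B in the last position and arrange the remaining 5 letters.
Those 5 letters have A appearing 3 times, giving (5)!/(3!) = 20.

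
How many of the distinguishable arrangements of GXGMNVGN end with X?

Fix X in the last position and arrange the remaining 7 letters.
Those 7 letters have G appearing 3 times and N appearing twice, giving (7)!/(3!·2!) = 420.

420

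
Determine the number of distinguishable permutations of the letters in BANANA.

BANANA has 6 letters with A appearing 3 times and N appearing twice.
So there are 6! / (3!·2!) = 60 distinguishable arrangements.

60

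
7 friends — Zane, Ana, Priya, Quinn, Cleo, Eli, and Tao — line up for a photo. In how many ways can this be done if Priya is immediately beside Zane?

Place the 5 others and the Priya-Zane pair as 6 objects in a line; the pair has 2 internal arrangements.
So the count is 2·(6)! = 1440.

1440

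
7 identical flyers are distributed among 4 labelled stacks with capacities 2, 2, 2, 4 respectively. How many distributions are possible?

By stars and bars, unrestricted non-negative solutions to x_1+…+x_4 = 7 number C(7+3,3) = 120.
Subtract solutions that violate a single cap (substitute x_i' = x_i − (cap_i+1)): x_1 ≥ 3 gives C(7,3) = 35; x_2 ≥ 3 gives C(7,3) = 35; x_3 ≥ 3 gives C(7,3) = 35; x_4 ≥ 5 gives C(5,3) = 10. Together 115.
Add back pairs where two caps are both exceeded: 4 + 4 + 0 + 4 + 0 + 0 = 12.
By inclusion–exclusion the count is 120 − 115 + 12 = 17.

17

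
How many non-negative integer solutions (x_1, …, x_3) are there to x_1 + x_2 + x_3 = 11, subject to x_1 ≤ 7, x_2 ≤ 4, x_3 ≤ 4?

By stars and bars, unrestricted non-negative solutions to x_1+…+x_3 = 11 number C(11+2,2) = 78.
Subtract solutions that violate a single cap (substitute x_i' = x_i − (cap_i+1)): x_1 ≥ 8 gives C(5,2) = 10; x_2 ≥ 5 gives C(8,2) = 28; x_3 ≥ 5 gives C(8,2) = 28. Together 66.
Add back pairs where two caps are both exceeded: 0 + 0 + 3 = 3.
By inclusion–exclusion the count is 78 − 66 + 3 = 15.

15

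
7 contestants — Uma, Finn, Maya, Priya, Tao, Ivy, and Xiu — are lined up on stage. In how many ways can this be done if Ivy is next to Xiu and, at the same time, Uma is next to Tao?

Treat {Ivy,Xiu} as one block (2 orders) and {Uma,Tao} as another (2 orders).
That leaves 5 units to arrange: 2 × 2 × 5! = 4 × 120 = 480.

480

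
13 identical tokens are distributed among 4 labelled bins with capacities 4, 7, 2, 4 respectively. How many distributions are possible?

31

By stars and bars, unrestricted non-negative solutions to x_1+…+x_4 = 13 number C(13+3,3) = 560.
Subtract solutions that violate a single cap (substitute x_i' = x_i − (cap_i+1)): x_1 ≥ 5 gives C(11,3) = 165; x_2 ≥ 8 gives C(8,3) = 56; x_3 ≥ 3 gives C(13,3) = 286; x_4 ≥ 5 gives C(11,3) = 165. Together 672.
Add back pairs where two caps are both exceeded: 1 + 56 + 20 + 10 + 1 + 56 = 144.
Subtract triples: 0 + 0 + 1 + 0 = 1.
By inclusion–exclusion the count is 560 − 672 + 144 − 1 = 31.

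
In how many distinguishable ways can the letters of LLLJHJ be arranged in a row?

60

Letter multiplicities in LLLJHJ: H×1, J×2, L×3.
So there are 6! / (3!·2!) = 60 distinguishable arrangements.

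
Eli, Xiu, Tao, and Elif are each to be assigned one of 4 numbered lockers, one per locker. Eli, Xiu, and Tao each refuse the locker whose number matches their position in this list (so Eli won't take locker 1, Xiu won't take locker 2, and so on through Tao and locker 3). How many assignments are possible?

11

Let Aᵢ (for i ∈ {1, 2, 3}) be the placements that put person i in their forbidden locker. Any j of these fix j positions, leaving (4−j)! ways to fill the rest, and there are C(3,j) ways to pick which j.
By inclusion–exclusion, the number of valid placements is Σ_{j=0}^{3} (−1)^j C(3,j)·(4−j)!.
Computing: 24 − 18 + 6 − 1 = 11.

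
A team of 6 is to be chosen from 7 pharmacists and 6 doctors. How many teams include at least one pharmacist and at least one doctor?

1708

Unrestricted: C(13,6) = 1716 ways to pick any 6 of the 13.
Subtract selections that omit an entire group: no pharmacists → C(6,6) = 1; no doctors → C(7,6) = 7.
Both groups omitted at once is impossible, so 1716 − 8 = 1708.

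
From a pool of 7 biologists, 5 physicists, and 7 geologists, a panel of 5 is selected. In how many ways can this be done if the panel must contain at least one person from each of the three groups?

8085

Unrestricted: C(19,5) = 11628 ways to pick any 5 of the 19.
Selections missing a whole group: no biologists → C(12,5) = 792; no physicists → C(14,5) = 2002; no geologists → C(12,5) = 792.
Add back selections omitting two groups (i.e. drawn from a single group): C(7,5) + C(5,5) + C(7,5) = 43.
By inclusion–exclusion: 11628 − 3586 + 43 = 8085.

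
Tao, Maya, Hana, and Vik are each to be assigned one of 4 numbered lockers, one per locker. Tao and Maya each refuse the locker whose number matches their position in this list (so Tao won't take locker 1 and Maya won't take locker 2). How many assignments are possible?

14

Let Aᵢ (for i ∈ {1, 2}) be the placements that put person i in their forbidden locker. Any j of these fix j positions, leaving (4−j)! ways to fill the rest, and there are C(2,j) ways to pick which j.
By inclusion–exclusion, the number of valid placements is Σ_{j=0}^{2} (−1)^j C(2,j)·(4−j)!.
Computing: 24 − 12 + 2 = 14.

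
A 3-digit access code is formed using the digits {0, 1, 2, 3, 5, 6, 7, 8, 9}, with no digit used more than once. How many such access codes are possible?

504

This is a permutation of 3 out of 9: P(9,3) = 9!/6!.
That product is 9 × 8 × 7 = 504.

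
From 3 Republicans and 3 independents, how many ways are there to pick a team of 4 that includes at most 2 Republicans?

12

Split by how many Republicans are chosen (0 through 2).
Sum: C(3,0)·C(3,4) + C(3,1)·C(3,3) + C(3,2)·C(3,2) = 0 + 3 + 9 = 12.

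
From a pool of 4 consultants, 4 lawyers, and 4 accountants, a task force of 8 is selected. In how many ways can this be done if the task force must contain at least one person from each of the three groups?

With no constraint there are C(12,8) = 495 possible selections.
Subtract selections that omit an entire group: no consultants → C(8,8) = 1; no lawyers → C(8,8) = 1; no accountants → C(8,8) = 1.
Add back selections omitting two groups (i.e. drawn from a single group): C(4,8) + C(4,8) + C(4,8) = 0.
By inclusion–exclusion: 495 − 3 + 0 = 492.

492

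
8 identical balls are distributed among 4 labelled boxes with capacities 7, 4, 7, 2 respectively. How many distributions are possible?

88

Ignoring the caps, the number of non-negative solutions to x_1+…+x_4 = 8 is C(11,3) = 165.
Subtract solutions that violate a single cap (substitute x_i' = x_i − (cap_i+1)): x_1 ≥ 8 gives C(3,3) = 1; x_2 ≥ 5 gives C(6,3) = 20; x_3 ≥ 8 gives C(3,3) = 1; x_4 ≥ 3 gives C(8,3) = 56. Together 78.
Add back pairs where two caps are both exceeded: 0 + 0 + 0 + 0 + 1 + 0 = 1.
By inclusion–exclusion the count is 165 − 78 + 1 = 88.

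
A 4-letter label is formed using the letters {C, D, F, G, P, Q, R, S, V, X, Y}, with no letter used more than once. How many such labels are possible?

This is a permutation of 4 out of 11: P(11,4) = 11!/7!.
That product is 11 × 10 × 9 × 8 = 7920.

7920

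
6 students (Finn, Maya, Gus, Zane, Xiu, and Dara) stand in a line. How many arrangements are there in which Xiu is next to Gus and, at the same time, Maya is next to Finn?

Treat {Xiu,Gus} as one block (2 orders) and {Maya,Finn} as another (2 orders).
That leaves 4 units to arrange: 2 × 2 × 4! = 4 × 24 = 96.

96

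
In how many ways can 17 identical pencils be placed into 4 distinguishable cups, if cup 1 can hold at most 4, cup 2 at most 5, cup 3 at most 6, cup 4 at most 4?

10

By stars and bars, unrestricted non-negative solutions to x_1+…+x_4 = 17 number C(17+3,3) = 1140.
Subtract solutions that violate a single cap (substitute x_i' = x_i − (cap_i+1)): x_1 ≥ 5 gives C(15,3) = 455; x_2 ≥ 6 gives C(14,3) = 364; x_3 ≥ 7 gives C(13,3) = 286; x_4 ≥ 5 gives C(15,3) = 455. Together 1560.
Add back pairs where two caps are both exceeded: 84 + 56 + 120 + 35 + 84 + 56 = 435.
Subtract triples: 0 + 4 + 1 + 0 = 5.
By inclusion–exclusion the count is 1140 − 1560 + 435 − 5 = 10.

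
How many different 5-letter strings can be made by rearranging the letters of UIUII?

UIUII has 5 letters with I appearing 3 times and U appearing twice.
The number of distinct arrangements is 5!/(3!·2!) = 120/12 = 10.

10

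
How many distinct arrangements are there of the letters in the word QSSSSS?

The 6 letters of QSSSSS have repeats: S appearing 5 times.
The number of distinct arrangements is 6!/(5!) = 720/120 = 6.

6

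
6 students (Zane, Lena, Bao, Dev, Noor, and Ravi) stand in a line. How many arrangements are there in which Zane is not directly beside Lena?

480

Of the 6! = 720 arrangements, those with Zane and Lena adjacent number 2 × 5! = 240 (treat the pair as a block with 2 internal orders).
Complementary counting: 720 − 240 = 480.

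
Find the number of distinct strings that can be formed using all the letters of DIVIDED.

The 7 letters of DIVIDED have repeats: D appearing 3 times and I appearing twice.
Dividing 7! = 5040 by 3!·2! = 12 for the repeated letters gives 420.

420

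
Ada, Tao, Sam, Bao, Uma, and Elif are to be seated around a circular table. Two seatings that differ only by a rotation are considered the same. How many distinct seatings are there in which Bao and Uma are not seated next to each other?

Without the restriction there are (5)! = 120 seatings.
Seatings with Bao beside Uma: treat them as a block with 2 internal orders, giving 2 × (4)! = 48.
Subtracting, 120 − 48 = 72.

72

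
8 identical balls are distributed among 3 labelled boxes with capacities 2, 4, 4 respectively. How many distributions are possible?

6

By stars and bars, unrestricted non-negative solutions to x_1+…+x_3 = 8 number C(8+2,2) = 45.
Subtract solutions that violate a single cap (substitute x_i' = x_i − (cap_i+1)): x_1 ≥ 3 gives C(7,2) = 21; x_2 ≥ 5 gives C(5,2) = 10; x_3 ≥ 5 gives C(5,2) = 10. Together 41.
Add back pairs where two caps are both exceeded: 1 + 1 + 0 = 2.
By inclusion–exclusion the count is 45 − 41 + 2 = 6.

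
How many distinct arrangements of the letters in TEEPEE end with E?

With the last slot taken by E, it remains to arrange the other 5 letters (TEPEE).
Those 5 letters have E appearing 3 times, giving (5)!/(3!) = 20.

20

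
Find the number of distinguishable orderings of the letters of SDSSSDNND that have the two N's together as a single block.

Treat the 2 copies of N as a single block. The multiset to arrange is then {NN, D, D, D, S, S, S, S}, 8 items in all.
That gives (8)!/(4!·3!) = 280 arrangements.

280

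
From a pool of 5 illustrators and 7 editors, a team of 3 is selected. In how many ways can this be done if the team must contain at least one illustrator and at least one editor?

Unrestricted: C(12,3) = 220 ways to pick any 3 of the 12.
Subtract selections that omit an entire group: no illustrators → C(7,3) = 35; no editors → C(5,3) = 10.
Both groups omitted at once is impossible, so 220 − 45 = 175.

175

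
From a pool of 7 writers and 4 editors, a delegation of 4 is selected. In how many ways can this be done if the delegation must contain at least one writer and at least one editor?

Unrestricted: C(11,4) = 330 ways to pick any 4 of the 11.
Subtract selections that omit an entire group: no writers → C(4,4) = 1; no editors → C(7,4) = 35.
Both groups omitted at once is impossible, so 330 − 36 = 294.

294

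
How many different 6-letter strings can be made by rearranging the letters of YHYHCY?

YHYHCY has 6 letters with H appearing twice and Y appearing 3 times.
So there are 6! / (3!·2!) = 60 distinguishable arrangements.

60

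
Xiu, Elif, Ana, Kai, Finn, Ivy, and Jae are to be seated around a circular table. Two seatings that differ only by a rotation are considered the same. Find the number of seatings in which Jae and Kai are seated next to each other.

Glue Jae and Kai into a block (2 internal orders). Seating 6 units around a circle gives (5)! arrangements.
So 2 × (5)! = 2 × 120 = 240.

240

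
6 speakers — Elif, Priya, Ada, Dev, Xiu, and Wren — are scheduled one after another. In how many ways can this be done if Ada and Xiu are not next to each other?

There are 6! = 720 arrangements in all. If Ada and Xiu are adjacent, merging them into one block gives 2·(5)! = 240 arrangements.
So 720 − 240 = 480 arrangements keep them apart.

480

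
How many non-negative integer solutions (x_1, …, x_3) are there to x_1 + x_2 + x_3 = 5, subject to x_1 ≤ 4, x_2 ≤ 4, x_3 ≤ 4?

Ignoring the caps, the number of non-negative solutions to x_1+…+x_3 = 5 is C(7,2) = 21.
Subtract solutions that violate a single cap (substitute x_i' = x_i − (cap_i+1)): x_1 ≥ 5 gives C(2,2) = 1; x_2 ≥ 5 gives C(2,2) = 1; x_3 ≥ 5 gives C(2,2) = 1. Together 3.
No two caps can be exceeded simultaneously, so the pair terms are all 0.
By inclusion–exclusion the count is 21 − 3 + 0 = 18.

18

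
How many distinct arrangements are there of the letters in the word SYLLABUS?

Letter multiplicities in SYLLABUS: A×1, B×1, L×2, S×2, U×1, Y×1.
Dividing 8! = 40320 by 2!·2! = 4 for the repeated letters gives 10080.

10080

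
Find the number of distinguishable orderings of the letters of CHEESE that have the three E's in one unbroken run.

24

Treat the 3 copies of E as a single block. The multiset to arrange is then {EEE, C, H, S}, 4 items in all.
All 4 items are distinct, so there are (4)! = 24 arrangements.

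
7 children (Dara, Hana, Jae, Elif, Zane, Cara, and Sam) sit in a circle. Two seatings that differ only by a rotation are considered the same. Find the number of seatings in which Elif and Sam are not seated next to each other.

All circular seatings of 7 people number (6)! = 720.
Those with Elif next to Sam: fuse the pair into one unit and seat 6 units around a circle — 2·(5)! = 240.
Subtracting, 720 − 240 = 480.

480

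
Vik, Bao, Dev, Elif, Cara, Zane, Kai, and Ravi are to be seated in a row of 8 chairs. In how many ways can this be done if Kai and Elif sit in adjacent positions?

Glue Kai and Elif into one block (2 internal orders), leaving 7 units to arrange in a row.
That gives 2 × 7! = 2 × 5040 = 10080.

10080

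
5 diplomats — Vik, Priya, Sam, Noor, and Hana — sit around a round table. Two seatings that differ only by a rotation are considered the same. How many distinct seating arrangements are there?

Seat Vik anywhere (absorbing the rotational symmetry), then permute the other 4: (4)! = 24.

24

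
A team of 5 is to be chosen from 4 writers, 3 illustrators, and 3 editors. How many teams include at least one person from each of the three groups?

204

Unrestricted: C(10,5) = 252 ways to pick any 5 of the 10.
Selections missing a whole group: no writers → C(6,5) = 6; no illustrators → C(7,5) = 21; no editors → C(7,5) = 21.
Add back selections omitting two groups (i.e. drawn from a single group): C(4,5) + C(3,5) + C(3,5) = 0.
By inclusion–exclusion: 252 − 48 + 0 = 204.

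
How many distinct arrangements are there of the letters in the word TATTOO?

Letter multiplicities in TATTOO: A×1, O×2, T×3.
So there are 6! / (3!·2!) = 60 distinguishable arrangements.

60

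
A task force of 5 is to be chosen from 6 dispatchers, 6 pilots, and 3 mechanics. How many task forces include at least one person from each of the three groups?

1971

Total 5-person selections from all 15: C(15,5) = 3003.
Selections missing a whole group: no dispatchers → C(9,5) = 126; no pilots → C(9,5) = 126; no mechanics → C(12,5) = 792.
Add back selections omitting two groups (i.e. drawn from a single group): C(6,5) + C(6,5) + C(3,5) = 12.
By inclusion–exclusion: 3003 − 1044 + 12 = 1971.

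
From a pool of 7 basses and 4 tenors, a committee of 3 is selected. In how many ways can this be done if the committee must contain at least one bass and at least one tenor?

Unrestricted: C(11,3) = 165 ways to pick any 3 of the 11.
Subtract selections that omit an entire group: no basses → C(4,3) = 4; no tenors → C(7,3) = 35.
Both groups omitted at once is impossible, so 165 − 39 = 126.

126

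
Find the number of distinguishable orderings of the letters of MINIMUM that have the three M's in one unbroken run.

Treat the 3 copies of M as a single block. The multiset to arrange is then {MMM, I, I, N, U}, 5 items in all.
That gives (5)!/(2!) = 60 arrangements.

60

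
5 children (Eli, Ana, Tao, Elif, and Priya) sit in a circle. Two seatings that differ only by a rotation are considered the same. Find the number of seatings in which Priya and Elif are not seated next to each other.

All circular seatings of 5 people number (4)! = 24.
Those with Priya next to Elif: fuse the pair into one unit and seat 4 units around a circle — 2·(3)! = 12.
Subtracting, 24 − 12 = 12.

12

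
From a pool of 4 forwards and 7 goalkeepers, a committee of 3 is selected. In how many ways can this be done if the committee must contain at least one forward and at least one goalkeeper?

126

With no constraint there are C(11,3) = 165 possible selections.
Subtract selections that omit an entire group: no forwards → C(7,3) = 35; no goalkeepers → C(4,3) = 4.
Both groups omitted at once is impossible, so 165 − 39 = 126.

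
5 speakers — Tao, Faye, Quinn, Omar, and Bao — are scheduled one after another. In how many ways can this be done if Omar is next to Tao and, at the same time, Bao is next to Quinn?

Treat {Omar,Tao} as one block (2 orders) and {Bao,Quinn} as another (2 orders).
That leaves 3 units to arrange: 2 × 2 × 3! = 4 × 6 = 24.

24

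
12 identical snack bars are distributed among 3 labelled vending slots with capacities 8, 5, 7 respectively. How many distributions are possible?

Without the upper bounds there are C(14,2) = 91 ways to split 12 among 3 vending slots.
Subtract solutions that violate a single cap (substitute x_i' = x_i − (cap_i+1)): x_1 ≥ 9 gives C(5,2) = 10; x_2 ≥ 6 gives C(8,2) = 28; x_3 ≥ 8 gives C(6,2) = 15. Together 53.
No two caps can be exceeded simultaneously, so the pair terms are all 0.
By inclusion–exclusion the count is 91 − 53 + 0 = 38.

38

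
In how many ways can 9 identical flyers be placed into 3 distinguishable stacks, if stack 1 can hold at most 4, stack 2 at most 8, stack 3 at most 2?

14

By stars and bars, unrestricted non-negative solutions to x_1+…+x_3 = 9 number C(9+2,2) = 55.
Subtract solutions that violate a single cap (substitute x_i' = x_i − (cap_i+1)): x_1 ≥ 5 gives C(6,2) = 15; x_2 ≥ 9 gives C(2,2) = 1; x_3 ≥ 3 gives C(8,2) = 28. Together 44.
Add back pairs where two caps are both exceeded: 0 + 3 + 0 = 3.
By inclusion–exclusion the count is 55 − 44 + 3 = 14.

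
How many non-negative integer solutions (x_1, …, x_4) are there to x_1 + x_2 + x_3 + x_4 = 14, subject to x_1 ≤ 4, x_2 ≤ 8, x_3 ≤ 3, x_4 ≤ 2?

19

Without the upper bounds there are C(17,3) = 680 ways to split 14 among 4 variables.
Subtract solutions that violate a single cap (substitute x_i' = x_i − (cap_i+1)): x_1 ≥ 5 gives C(12,3) = 220; x_2 ≥ 9 gives C(8,3) = 56; x_3 ≥ 4 gives C(13,3) = 286; x_4 ≥ 3 gives C(14,3) = 364. Together 926.
Add back pairs where two caps are both exceeded: 1 + 56 + 84 + 4 + 10 + 120 = 275.
Subtract triples: 0 + 0 + 10 + 0 = 10.
By inclusion–exclusion the count is 680 − 926 + 275 − 10 = 19.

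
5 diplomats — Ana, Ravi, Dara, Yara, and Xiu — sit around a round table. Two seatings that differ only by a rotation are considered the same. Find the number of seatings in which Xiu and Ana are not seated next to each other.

12

Without the restriction there are (4)! = 24 seatings.
Seatings with Xiu beside Ana: treat them as a block with 2 internal orders, giving 2 × (3)! = 12.
Subtracting, 24 − 12 = 12.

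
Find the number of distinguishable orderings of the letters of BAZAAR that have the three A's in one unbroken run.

Treat the 3 copies of A as a single block. The multiset to arrange is then {AAA, B, R, Z}, 4 items in all.
All 4 items are distinct, so there are (4)! = 24 arrangements.

24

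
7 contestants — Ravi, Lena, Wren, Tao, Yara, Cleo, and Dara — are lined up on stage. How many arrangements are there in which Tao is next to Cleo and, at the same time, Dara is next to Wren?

Treat {Tao,Cleo} as one block (2 orders) and {Dara,Wren} as another (2 orders).
That leaves 5 units to arrange: 2 × 2 × 5! = 4 × 120 = 480.

480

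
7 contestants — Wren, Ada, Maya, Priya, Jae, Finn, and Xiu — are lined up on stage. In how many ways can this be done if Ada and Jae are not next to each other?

3600

Of the 7! = 5040 arrangements, those with Ada and Jae adjacent number 2 × 6! = 1440 (treat the pair as a block with 2 internal orders).
Complementary counting: 5040 − 1440 = 3600.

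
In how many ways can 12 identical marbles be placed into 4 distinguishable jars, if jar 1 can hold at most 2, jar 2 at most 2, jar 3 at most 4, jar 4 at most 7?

Ignoring the caps, the number of non-negative solutions to x_1+…+x_4 = 12 is C(15,3) = 455.
Subtract solutions that violate a single cap (substitute x_i' = x_i − (cap_i+1)): x_1 ≥ 3 gives C(12,3) = 220; x_2 ≥ 3 gives C(12,3) = 220; x_3 ≥ 5 gives C(10,3) = 120; x_4 ≥ 8 gives C(7,3) = 35. Together 595.
Add back pairs where two caps are both exceeded: 84 + 35 + 4 + 35 + 4 + 0 = 162.
Subtract triples: 4 + 0 + 0 + 0 = 4.
By inclusion–exclusion the count is 455 − 595 + 162 − 4 = 18.

18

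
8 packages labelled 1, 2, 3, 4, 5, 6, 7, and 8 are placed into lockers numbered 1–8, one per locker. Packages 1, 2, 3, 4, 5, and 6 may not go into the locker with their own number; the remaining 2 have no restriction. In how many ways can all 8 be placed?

Let Aᵢ (for 1 ≤ i ≤ 6) be the placements that put package i in its forbidden locker. Any j of these fix j positions, leaving (8−j)! ways to fill the rest, and there are C(6,j) ways to pick which j.
By inclusion–exclusion, the number of valid placements is Σ_{j=0}^{6} (−1)^j C(6,j)·(8−j)!.
Computing: 40320 − 30240 + 10800 − 2400 + 360 − 36 + 2 = 18806.

18806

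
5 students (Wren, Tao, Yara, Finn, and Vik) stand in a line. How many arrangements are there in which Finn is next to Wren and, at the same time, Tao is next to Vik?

Treat {Finn,Wren} as one block (2 orders) and {Tao,Vik} as another (2 orders).
That leaves 3 units to arrange: 2 × 2 × 3! = 4 × 6 = 24.

24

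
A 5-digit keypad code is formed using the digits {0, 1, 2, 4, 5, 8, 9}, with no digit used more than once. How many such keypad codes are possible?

2520

This is a permutation of 5 out of 7: P(7,5) = 7!/2!.
7 × 6 × 5 × 4 × 3 = 2520.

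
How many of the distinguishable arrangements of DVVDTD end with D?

Fix D in the last position and arrange the remaining 5 letters.
Those 5 letters have D appearing twice and V appearing twice, giving (5)!/(2!·2!) = 30.

30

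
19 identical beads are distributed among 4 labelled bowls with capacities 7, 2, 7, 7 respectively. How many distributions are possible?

Ignoring the caps, the number of non-negative solutions to x_1+…+x_4 = 19 is C(22,3) = 1540.
Subtract solutions that violate a single cap (substitute x_i' = x_i − (cap_i+1)): x_1 ≥ 8 gives C(14,3) = 364; x_2 ≥ 3 gives C(19,3) = 969; x_3 ≥ 8 gives C(14,3) = 364; x_4 ≥ 8 gives C(14,3) = 364. Together 2061.
Add back pairs where two caps are both exceeded: 165 + 20 + 20 + 165 + 165 + 20 = 555.
Subtract triples: 1 + 1 + 0 + 1 = 3.
By inclusion–exclusion the count is 1540 − 2061 + 555 − 3 = 31.

31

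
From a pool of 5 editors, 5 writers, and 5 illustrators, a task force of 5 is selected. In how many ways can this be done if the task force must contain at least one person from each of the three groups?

2250

Total 5-person selections from all 15: C(15,5) = 3003.
Selections missing a whole group: no editors → C(10,5) = 252; no writers → C(10,5) = 252; no illustrators → C(10,5) = 252.
Add back selections omitting two groups (i.e. drawn from a single group): C(5,5) + C(5,5) + C(5,5) = 3.
By inclusion–exclusion: 3003 − 756 + 3 = 2250.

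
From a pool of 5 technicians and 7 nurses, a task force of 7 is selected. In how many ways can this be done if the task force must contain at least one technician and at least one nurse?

791

With no constraint there are C(12,7) = 792 possible selections.
Subtract selections that omit an entire group: no technicians → C(7,7) = 1; no nurses → C(5,7) = 0.
Both groups omitted at once is impossible, so 792 − 1 = 791.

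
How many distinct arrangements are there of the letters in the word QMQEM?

30

The 5 letters of QMQEM have repeats: M appearing twice and Q appearing twice.
Dividing 5! = 120 by 2!·2! = 4 for the repeated letters gives 30.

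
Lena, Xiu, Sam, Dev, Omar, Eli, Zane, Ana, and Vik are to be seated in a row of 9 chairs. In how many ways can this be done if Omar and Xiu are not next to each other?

Of the 9! = 362880 arrangements, those with Omar and Xiu adjacent number 2 × 8! = 80640 (treat the pair as a block with 2 internal orders).
Complementary counting: 362880 − 80640 = 282240.

282240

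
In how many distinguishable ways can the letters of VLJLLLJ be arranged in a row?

VLJLLLJ has 7 letters with J appearing twice and L appearing 4 times.
Dividing 7! = 5040 by 4!·2! = 48 for the repeated letters gives 105.

105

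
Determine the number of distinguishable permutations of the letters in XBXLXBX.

105

XBXLXBX has 7 letters with B appearing twice and X appearing 4 times.
So there are 7! / (4!·2!) = 105 distinguishable arrangements.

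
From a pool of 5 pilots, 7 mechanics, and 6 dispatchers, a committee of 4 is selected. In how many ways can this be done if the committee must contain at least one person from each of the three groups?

1575

With no constraint there are C(18,4) = 3060 possible selections.
Subtract selections that omit an entire group: no pilots → C(13,4) = 715; no mechanics → C(11,4) = 330; no dispatchers → C(12,4) = 495.
Add back selections omitting two groups (i.e. drawn from a single group): C(5,4) + C(7,4) + C(6,4) = 55.
By inclusion–exclusion: 3060 − 1540 + 55 = 1575.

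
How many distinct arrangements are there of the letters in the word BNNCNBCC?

560

BNNCNBCC has 8 letters with B appearing twice, C appearing 3 times, and N appearing 3 times.
Dividing 8! = 40320 by 3!·3!·2! = 72 for the repeated letters gives 560.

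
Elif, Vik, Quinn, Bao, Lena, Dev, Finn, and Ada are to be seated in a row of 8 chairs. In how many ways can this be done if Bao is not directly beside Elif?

30240

There are 8! = 40320 arrangements in all. If Bao and Elif are adjacent, merging them into one block gives 2·(7)! = 10080 arrangements.
Complementary counting: 40320 − 10080 = 30240.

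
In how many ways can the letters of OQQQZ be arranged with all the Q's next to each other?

Treat the 3 copies of Q as a single block. The multiset to arrange is then {QQQ, O, Z}, 3 items in all.
All 3 items are distinct, so there are (3)! = 6 arrangements.

6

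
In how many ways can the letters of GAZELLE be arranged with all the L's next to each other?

360

Treat the 2 copies of L as a single block. The multiset to arrange is then {LL, A, E, E, G, Z}, 6 items in all.
That gives (6)!/(2!) = 360 arrangements.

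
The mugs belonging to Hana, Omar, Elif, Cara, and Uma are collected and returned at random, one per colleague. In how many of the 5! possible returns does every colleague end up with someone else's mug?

44

Count assignments avoiding every fixed point. For any j of the 5 colleagues fixed to their own mug, the other 5−j can be arranged in (5−j)! ways.
By inclusion–exclusion this is Σ_{j=0}^{5} (−1)^j C(5,j)·(5−j)!.
Computing: 120 − 120 + 60 − 20 + 5 − 1 = 44.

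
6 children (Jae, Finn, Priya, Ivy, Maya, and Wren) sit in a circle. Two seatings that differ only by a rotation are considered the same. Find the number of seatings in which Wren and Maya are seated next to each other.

Glue Wren and Maya into a block (2 internal orders). Seating 5 units around a circle gives (4)! arrangements.
So 2 × (4)! = 2 × 24 = 48.

48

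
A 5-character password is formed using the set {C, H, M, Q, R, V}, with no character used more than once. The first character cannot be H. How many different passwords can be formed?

600

The first character has 6−1 = 5 choices (anything except H).
The remaining 4 characters are filled from the other 5 symbols without repetition: 5 × 4 × 3 × 2 = 120.
Total: 5 × 120 = 600.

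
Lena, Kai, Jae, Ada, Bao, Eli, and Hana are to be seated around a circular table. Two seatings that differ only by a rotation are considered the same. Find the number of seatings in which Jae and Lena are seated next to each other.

240

Treat {Jae, Lena} as one unit (2 internal orders) and seat the resulting 6 units around the table: (5)! circular arrangements.
So 2 × (5)! = 2 × 120 = 240.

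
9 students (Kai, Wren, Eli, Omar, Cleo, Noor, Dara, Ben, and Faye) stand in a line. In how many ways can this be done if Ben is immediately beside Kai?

80640

Glue Ben and Kai into one block (2 internal orders), leaving 8 units to arrange in a row.
So the count is 2·(8)! = 80640.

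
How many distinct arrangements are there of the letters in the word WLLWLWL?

35

WLLWLWL has 7 letters with L appearing 4 times and W appearing 3 times.
So there are 7! / (4!·3!) = 35 distinguishable arrangements.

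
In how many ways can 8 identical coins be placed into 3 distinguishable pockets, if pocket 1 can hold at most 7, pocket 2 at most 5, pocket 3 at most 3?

By stars and bars, unrestricted non-negative solutions to x_1+…+x_3 = 8 number C(8+2,2) = 45.
Subtract solutions that violate a single cap (substitute x_i' = x_i − (cap_i+1)): x_1 ≥ 8 gives C(2,2) = 1; x_2 ≥ 6 gives C(4,2) = 6; x_3 ≥ 4 gives C(6,2) = 15. Together 22.
No two caps can be exceeded simultaneously, so the pair terms are all 0.
By inclusion–exclusion the count is 45 − 22 + 0 = 23.

23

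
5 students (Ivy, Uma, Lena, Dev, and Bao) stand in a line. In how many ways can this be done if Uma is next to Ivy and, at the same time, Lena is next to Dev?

Treat {Uma,Ivy} as one block (2 orders) and {Lena,Dev} as another (2 orders).
That leaves 3 units to arrange: 2 × 2 × 3! = 4 × 6 = 24.

24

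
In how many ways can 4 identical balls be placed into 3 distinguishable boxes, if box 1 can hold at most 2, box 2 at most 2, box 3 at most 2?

By stars and bars, unrestricted non-negative solutions to x_1+…+x_3 = 4 number C(4+2,2) = 15.
Subtract solutions that violate a single cap (substitute x_i' = x_i − (cap_i+1)): x_1 ≥ 3 gives C(3,2) = 3; x_2 ≥ 3 gives C(3,2) = 3; x_3 ≥ 3 gives C(3,2) = 3. Together 9.
No two caps can be exceeded simultaneously, so the pair terms are all 0.
By inclusion–exclusion the count is 15 − 9 + 0 = 6.

6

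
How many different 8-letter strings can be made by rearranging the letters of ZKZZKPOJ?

The 8 letters of ZKZZKPOJ have repeats: K appearing twice and Z appearing 3 times.
So there are 8! / (3!·2!) = 3360 distinguishable arrangements.

3360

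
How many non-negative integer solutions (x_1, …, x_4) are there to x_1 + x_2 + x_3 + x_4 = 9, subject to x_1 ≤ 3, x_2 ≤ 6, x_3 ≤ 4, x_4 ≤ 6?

110

Ignoring the caps, the number of non-negative solutions to x_1+…+x_4 = 9 is C(12,3) = 220.
Subtract solutions that violate a single cap (substitute x_i' = x_i − (cap_i+1)): x_1 ≥ 4 gives C(8,3) = 56; x_2 ≥ 7 gives C(5,3) = 10; x_3 ≥ 5 gives C(7,3) = 35; x_4 ≥ 7 gives C(5,3) = 10. Together 111.
Add back pairs where two caps are both exceeded: 0 + 1 + 0 + 0 + 0 + 0 = 1.
By inclusion–exclusion the count is 220 − 111 + 1 = 110.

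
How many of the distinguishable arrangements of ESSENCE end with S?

120

With the last slot taken by S, it remains to arrange the other 6 letters (ESENCE).
Those 6 letters have E appearing 3 times, giving (6)!/(3!) = 120.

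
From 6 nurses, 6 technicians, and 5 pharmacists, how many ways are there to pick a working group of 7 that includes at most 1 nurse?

3102

Split by how many nurses are chosen (0 through 1).
Sum: C(6,0)·C(11,7) + C(6,1)·C(11,6) = 330 + 2772 = 3102.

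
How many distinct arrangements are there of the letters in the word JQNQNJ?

90

The 6 letters of JQNQNJ have repeats: J appearing twice, N appearing twice, and Q appearing twice.
The number of distinct arrangements is 6!/(2!·2!·2!) = 720/8 = 90.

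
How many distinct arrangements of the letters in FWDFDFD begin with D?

With the first slot taken by D, it remains to arrange the other 6 letters (FWFDFD).
Those 6 letters have D appearing twice and F appearing 3 times, giving (6)!/(3!·2!) = 60.

60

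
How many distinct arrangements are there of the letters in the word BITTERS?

2520

Letter multiplicities in BITTERS: B×1, E×1, I×1, R×1, S×1, T×2.
Dividing 7! = 5040 by 2! = 2 for the repeated letters gives 2520.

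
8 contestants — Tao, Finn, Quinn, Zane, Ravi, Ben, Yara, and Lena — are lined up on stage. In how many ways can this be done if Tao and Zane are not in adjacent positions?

Of the 8! = 40320 arrangements, those with Tao and Zane adjacent number 2 × 7! = 10080 (treat the pair as a block with 2 internal orders).
Complementary counting: 40320 − 10080 = 30240.

30240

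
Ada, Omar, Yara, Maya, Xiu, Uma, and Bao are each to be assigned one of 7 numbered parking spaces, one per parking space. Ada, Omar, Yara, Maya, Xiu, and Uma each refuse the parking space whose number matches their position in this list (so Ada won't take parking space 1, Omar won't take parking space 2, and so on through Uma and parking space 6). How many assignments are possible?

2119

Let Aᵢ (for 1 ≤ i ≤ 6) be the placements that put person i in their forbidden parking space. Any j of these fix j positions, leaving (7−j)! ways to fill the rest, and there are C(6,j) ways to pick which j.
By inclusion–exclusion, the number of valid placements is Σ_{j=0}^{6} (−1)^j C(6,j)·(7−j)!.
Computing: 5040 − 4320 + 1800 − 480 + 90 − 12 + 1 = 2119.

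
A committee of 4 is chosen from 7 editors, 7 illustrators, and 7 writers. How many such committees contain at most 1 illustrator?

3549

Split by how many illustrators are chosen (0 through 1).
Sum: C(7,0)·C(14,4) + C(7,1)·C(14,3) = 1001 + 2548 = 3549.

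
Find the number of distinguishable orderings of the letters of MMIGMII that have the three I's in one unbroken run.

Treat the 3 copies of I as a single block. The multiset to arrange is then {III, G, M, M, M}, 5 items in all.
That gives (5)!/(3!) = 20 arrangements.

20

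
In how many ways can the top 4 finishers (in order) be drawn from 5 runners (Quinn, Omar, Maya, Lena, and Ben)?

There are 5 choices for 1st place, 4 for 2nd, and so on down to 2 for position 4.
That gives 5 × 4 × 3 × 2 = 120.

120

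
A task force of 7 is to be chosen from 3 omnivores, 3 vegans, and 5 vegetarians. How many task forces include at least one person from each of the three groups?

Unrestricted: C(11,7) = 330 ways to pick any 7 of the 11.
Subtract selections that omit an entire group: no omnivores → C(8,7) = 8; no vegans → C(8,7) = 8; no vegetarians → C(6,7) = 0.
Add back selections omitting two groups (i.e. drawn from a single group): C(3,7) + C(3,7) + C(5,7) = 0.
By inclusion–exclusion: 330 − 16 + 0 = 314.

314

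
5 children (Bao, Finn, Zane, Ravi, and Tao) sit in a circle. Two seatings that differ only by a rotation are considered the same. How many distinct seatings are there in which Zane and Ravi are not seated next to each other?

All circular seatings of 5 people number (4)! = 24.
Seatings with Zane beside Ravi: treat them as a block with 2 internal orders, giving 2 × (3)! = 12.
Subtracting, 24 − 12 = 12.

12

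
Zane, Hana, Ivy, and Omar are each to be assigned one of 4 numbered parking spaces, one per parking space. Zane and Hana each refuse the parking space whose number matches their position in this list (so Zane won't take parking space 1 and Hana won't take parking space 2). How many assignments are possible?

Let Aᵢ (for i ∈ {1, 2}) be the placements that put person i in their forbidden parking space. Any j of these fix j positions, leaving (4−j)! ways to fill the rest, and there are C(2,j) ways to pick which j.
By inclusion–exclusion, the number of valid placements is Σ_{j=0}^{2} (−1)^j C(2,j)·(4−j)!.
Computing: 24 − 12 + 2 = 14.

14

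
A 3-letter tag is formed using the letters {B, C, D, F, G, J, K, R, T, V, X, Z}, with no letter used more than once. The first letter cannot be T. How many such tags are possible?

The first letter has 12−1 = 11 choices (anything except T).
The remaining 2 letters are filled from the other 11 symbols without repetition: 11 × 10 = 110.
Total: 11 × 110 = 1210.

1210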